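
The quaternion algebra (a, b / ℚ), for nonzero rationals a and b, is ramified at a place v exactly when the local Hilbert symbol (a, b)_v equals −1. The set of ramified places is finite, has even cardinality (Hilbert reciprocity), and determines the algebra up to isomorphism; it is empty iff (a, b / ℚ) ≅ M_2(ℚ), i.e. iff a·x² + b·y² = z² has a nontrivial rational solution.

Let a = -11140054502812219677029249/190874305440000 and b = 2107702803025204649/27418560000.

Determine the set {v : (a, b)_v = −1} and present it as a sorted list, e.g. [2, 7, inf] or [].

[2, 13]

(a, b) ≡ (-969969, 1254) mod (ℚ^×)²; places V = {2, 3, 5, 7, 11, 13, 17, 19, ∞}.
(a,b)_19: α=9, u≡3; β=7, v≡4 (mod 19); (3|19)=-1, (4|19)=+1; sign (−1)^1·-1^7·+1^9 = +1.
(a,b)_11: α=13, u≡8; β=9, v≡5 (mod 11); (8|11)=-1, (5|11)=+1; sign (−1)^1·-1^9·+1^13 = +1.
(a,b)_7: α=-1, u≡6; β=0, v≡2 (mod 7); (6|7)=-1, (2|7)=+1; sign (−1)^0·-1^0·+1^-1 = +1.
(a,b)_3: α=-3, u≡2; β=-1, v≡1 (mod 3); (2|3)=-1, (1|3)=+1; sign (−1)^1·-1^-1·+1^-3 = +1.
(a,b)_13: α=-5, u≡2; β=-4, v≡2 (mod 13); (2|13)=-1, (2|13)=-1; sign (−1)^0·-1^-4·-1^-5 = -1.
(a,b)_∞: sgn(-969969)=−, sgn(1254)=+, so +1.
(a,b)_2: α=-8, β=-9; u≡7, v≡3 (mod 8); ε(u)ε(v)=1·1, αω(v)=-8·1, βω(u)=-9·0; sum ≡ 1  ⇒  -1.
(a,b)_17: α=-1, u≡7; β=0, v≡2 (mod 17); (7|17)=-1, (2|17)=+1; sign (−1)^0·-1^0·+1^-1 = +1.
(a,b)_5: α=-4, u≡4; β=-4, v≡4 (mod 5); (4|5)=+1, (4|5)=+1; sign (−1)^0·+1^-4·+1^-4 = +1.
(-969969, 1254 / ℚ) ramifies at {2, 13}: a division algebra.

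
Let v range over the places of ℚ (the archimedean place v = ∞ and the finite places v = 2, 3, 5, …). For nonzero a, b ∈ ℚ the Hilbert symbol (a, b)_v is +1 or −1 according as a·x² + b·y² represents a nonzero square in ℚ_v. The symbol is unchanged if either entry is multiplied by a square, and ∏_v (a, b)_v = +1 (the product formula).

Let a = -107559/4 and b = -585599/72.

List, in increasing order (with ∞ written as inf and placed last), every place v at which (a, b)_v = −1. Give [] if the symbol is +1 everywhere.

Mod squares: a ≡ -11951, b ≡ -23902. Check v ∈ {∞, 2, 3, 7, 17, 19, 37}.
v=∞: -11951 < 0 and -23902 < 0  ⇒  (a,b)_∞ = -1.
v=17: a=17^1·(≡12), b=17^1·(≡3) mod 17; (12|17)=-1, (3|17)=-1; (−1)^{1·1·8}·(-1)^1·(-1)^1 = +1.
v=19: a=19^1·(≡5), b=19^1·(≡15) mod 19; (5|19)=+1, (15|19)=-1; (−1)^{1·1·9}·(+1)^1·(-1)^1 = +1.
v=3: a=3^2·(≡1), b=3^-2·(≡2) mod 3; (1|3)=+1, (2|3)=-1; (−1)^{2·-2·1}·(+1)^-2·(-1)^2 = +1.
v=37: a=37^1·(≡4), b=37^1·(≡14) mod 37; (4|37)=+1, (14|37)=-1; (−1)^{1·1·18}·(+1)^1·(-1)^1 = -1.
v=2: v_2(a)=-2, v_2(b)=-3; units ≡ 1, 1 (mod 8); ε·ε+αω+βω = 0·0+-2·0+-3·0 ≡ 0  ⇒  (a,b)_2 = +1.
v=7: a=7^0·(≡6), b=7^2·(≡6) mod 7; (6|7)=-1, (6|7)=-1; (−1)^{0·2·3}·(-1)^2·(-1)^0 = +1.
|Ram(-11951, -23902)| = 2, even; anisotropic at {37, ∞}.

[37, inf]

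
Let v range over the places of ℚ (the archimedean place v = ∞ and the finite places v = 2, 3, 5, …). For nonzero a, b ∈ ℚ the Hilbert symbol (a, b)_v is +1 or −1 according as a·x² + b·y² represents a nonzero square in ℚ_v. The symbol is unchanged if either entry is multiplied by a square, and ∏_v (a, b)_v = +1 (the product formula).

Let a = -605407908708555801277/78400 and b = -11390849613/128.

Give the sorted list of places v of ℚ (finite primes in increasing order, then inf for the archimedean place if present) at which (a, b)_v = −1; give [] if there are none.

(a, b) ≡ (-253, -26) mod (ℚ^×)²; places V = {2, 3, 5, 7, 11, 13, 23, ∞}.
(a,b)_3: α=0, u≡2; β=4, v≡1 (mod 3); (2|3)=-1, (1|3)=+1; sign (−1)^0·-1^4·+1^0 = +1.
(a,b)_23: α=5, u≡6; β=2, v≡22 (mod 23); (6|23)=+1, (22|23)=-1; sign (−1)^0·+1^2·-1^5 = -1.
(a,b)_7: α=-2, u≡3; β=0, v≡2 (mod 7); (3|7)=-1, (2|7)=+1; sign (−1)^0·-1^0·+1^-2 = +1.
(a,b)_2: α=-6, β=-7; u≡3, v≡3 (mod 8); ε(u)ε(v)=1·1, αω(v)=-6·1, βω(u)=-7·1; sum ≡ 0  ⇒  +1.
(a,b)_11: α=7, u≡8; β=2, v≡8 (mod 11); (8|11)=-1, (8|11)=-1; sign (−1)^0·-1^2·-1^7 = -1.
(a,b)_∞: sgn(-253)=−, sgn(-26)=−, so -1.
(a,b)_5: α=-2, u≡3; β=0, v≡4 (mod 5); (3|5)=-1, (4|5)=+1; sign (−1)^0·-1^0·+1^-2 = +1.
(a,b)_13: α=6, u≡7; β=3, v≡2 (mod 13); (7|13)=-1, (2|13)=-1; sign (−1)^0·-1^3·-1^6 = -1.
Ram(-253, -26) = {11, 13, 23, ∞}; no ℚ_11-point on the conic.

[11, 13, 23, inf]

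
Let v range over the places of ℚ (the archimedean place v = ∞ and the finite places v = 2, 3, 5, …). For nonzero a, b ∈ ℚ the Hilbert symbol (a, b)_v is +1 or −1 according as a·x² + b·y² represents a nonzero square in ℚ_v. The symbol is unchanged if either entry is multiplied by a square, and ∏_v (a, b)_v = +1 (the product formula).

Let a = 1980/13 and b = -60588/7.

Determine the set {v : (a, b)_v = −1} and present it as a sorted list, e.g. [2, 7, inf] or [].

[2, 11]

Mod squares: a ≡ 715, b ≡ -1309. Check v ∈ {∞, 2, 3, 5, 7, 11, 13, 17}.
v=3: a=3^2·(≡1), b=3^4·(≡2) mod 3; (1|3)=+1, (2|3)=-1; (−1)^{2·4·1}·(+1)^4·(-1)^2 = +1.
v=17: a=17^0·(≡15), b=17^1·(≡13) mod 17; (15|17)=+1, (13|17)=+1; (−1)^{0·1·8}·(+1)^1·(+1)^0 = +1.
v=11: a=11^1·(≡2), b=11^1·(≡2) mod 11; (2|11)=-1, (2|11)=-1; (−1)^{1·1·5}·(-1)^1·(-1)^1 = -1.
v=∞: 715 > 0 and -1309 < 0  ⇒  (a,b)_∞ = +1.
v=13: a=13^-1·(≡4), b=13^0·(≡10) mod 13; (4|13)=+1, (10|13)=+1; (−1)^{-1·0·6}·(+1)^0·(+1)^-1 = +1.
v=7: a=7^0·(≡1), b=7^-1·(≡4) mod 7; (1|7)=+1, (4|7)=+1; (−1)^{0·-1·3}·(+1)^-1·(+1)^0 = +1.
v=5: a=5^1·(≡2), b=5^0·(≡1) mod 5; (2|5)=-1, (1|5)=+1; (−1)^{1·0·2}·(-1)^0·(+1)^1 = +1.
v=2: v_2(a)=2, v_2(b)=2; units ≡ 3, 3 (mod 8); ε·ε+αω+βω = 1·1+2·1+2·1 ≡ 1  ⇒  (a,b)_2 = -1.
(715, -1309 / ℚ) ramifies at {2, 11}: a division algebra.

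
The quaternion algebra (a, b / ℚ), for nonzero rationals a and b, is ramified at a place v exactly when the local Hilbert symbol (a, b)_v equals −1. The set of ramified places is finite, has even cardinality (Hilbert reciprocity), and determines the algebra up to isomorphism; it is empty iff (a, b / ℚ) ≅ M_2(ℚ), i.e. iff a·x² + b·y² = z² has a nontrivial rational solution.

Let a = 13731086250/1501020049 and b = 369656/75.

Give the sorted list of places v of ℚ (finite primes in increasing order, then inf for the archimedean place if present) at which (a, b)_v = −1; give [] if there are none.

[23, 41]

(a, b) ≡ (138, 5658) mod (ℚ^×)²; places V = {2, 3, 5, 7, 17, 19, 23, 41, 43, 53, ∞}.
(a,b)_2: α=1, β=3; u≡5, v≡5 (mod 8); ε(u)ε(v)=0·0, αω(v)=1·1, βω(u)=3·1; sum ≡ 0  ⇒  +1.
(a,b)_23: α=1, u≡3; β=1, v≡3 (mod 23); (3|23)=+1, (3|23)=+1; sign (−1)^1·+1^1·+1^1 = -1.
(a,b)_19: α=2, u≡9; β=0, v≡8 (mod 19); (9|19)=+1, (8|19)=-1; sign (−1)^0·+1^0·-1^2 = +1.
(a,b)_53: α=-2, u≡32; β=0, v≡16 (mod 53); (32|53)=-1, (16|53)=+1; sign (−1)^0·-1^0·+1^-2 = +1.
(a,b)_7: α=2, u≡6; β=2, v≡1 (mod 7); (6|7)=-1, (1|7)=+1; sign (−1)^0·-1^2·+1^2 = +1.
(a,b)_17: α=-2, u≡15; β=0, v≡6 (mod 17); (15|17)=+1, (6|17)=-1; sign (−1)^0·+1^0·-1^-2 = +1.
(a,b)_5: α=4, u≡2; β=-2, v≡2 (mod 5); (2|5)=-1, (2|5)=-1; sign (−1)^0·-1^-2·-1^4 = +1.
(a,b)_43: α=-2, u≡13; β=0, v≡17 (mod 43); (13|43)=+1, (17|43)=+1; sign (−1)^0·+1^0·+1^-2 = +1.
(a,b)_∞: sgn(138)=+, sgn(5658)=+, so +1.
(a,b)_3: α=3, u≡1; β=-1, v≡2 (mod 3); (1|3)=+1, (2|3)=-1; sign (−1)^1·+1^-1·-1^3 = +1.
(a,b)_41: α=0, u≡7; β=1, v≡24 (mod 41); (7|41)=-1, (24|41)=-1; sign (−1)^0·-1^1·-1^0 = -1.
(138, 5658 / ℚ) ramifies at {23, 41}: a division algebra.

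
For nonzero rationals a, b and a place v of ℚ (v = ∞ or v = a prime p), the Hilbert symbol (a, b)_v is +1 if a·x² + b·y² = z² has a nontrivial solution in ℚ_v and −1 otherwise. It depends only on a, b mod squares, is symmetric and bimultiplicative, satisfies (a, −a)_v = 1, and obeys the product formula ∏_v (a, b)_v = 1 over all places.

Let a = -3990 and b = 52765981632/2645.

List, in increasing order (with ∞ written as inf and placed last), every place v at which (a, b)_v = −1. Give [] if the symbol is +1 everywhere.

Mod squares: a ≡ -3990, b ≡ 1235. Check v ∈ {∞, 2, 3, 5, 7, 13, 19, 23, 29}.
v=2: v_2(a)=1, v_2(b)=6; units ≡ 5, 3 (mod 8); ε·ε+αω+βω = 0·1+1·1+6·1 ≡ 1  ⇒  (a,b)_2 = -1.
v=∞: -3990 < 0 and 1235 > 0  ⇒  (a,b)_∞ = +1.
v=19: a=19^1·(≡18), b=19^1·(≡10) mod 19; (18|19)=-1, (10|19)=-1; (−1)^{1·1·9}·(-1)^1·(-1)^1 = -1.
v=5: a=5^1·(≡2), b=5^-1·(≡3) mod 5; (2|5)=-1, (3|5)=-1; (−1)^{1·-1·2}·(-1)^-1·(-1)^1 = +1.
v=29: a=29^0·(≡12), b=29^2·(≡27) mod 29; (12|29)=-1, (27|29)=-1; (−1)^{0·2·14}·(-1)^2·(-1)^0 = +1.
v=23: a=23^0·(≡12), b=23^-2·(≡2) mod 23; (12|23)=+1, (2|23)=+1; (−1)^{0·-2·11}·(+1)^-2·(+1)^0 = +1.
v=3: a=3^1·(≡2), b=3^4·(≡2) mod 3; (2|3)=-1, (2|3)=-1; (−1)^{1·4·1}·(-1)^4·(-1)^1 = -1.
v=13: a=13^0·(≡1), b=13^1·(≡3) mod 13; (1|13)=+1, (3|13)=+1; (−1)^{0·1·6}·(+1)^1·(+1)^0 = +1.
v=7: a=7^1·(≡4), b=7^2·(≡6) mod 7; (4|7)=+1, (6|7)=-1; (−1)^{1·2·3}·(+1)^2·(-1)^1 = -1.
Ram(-3990, 1235) = {2, 3, 7, 19}; no ℚ_2-point on the conic.

[2, 3, 7, 19]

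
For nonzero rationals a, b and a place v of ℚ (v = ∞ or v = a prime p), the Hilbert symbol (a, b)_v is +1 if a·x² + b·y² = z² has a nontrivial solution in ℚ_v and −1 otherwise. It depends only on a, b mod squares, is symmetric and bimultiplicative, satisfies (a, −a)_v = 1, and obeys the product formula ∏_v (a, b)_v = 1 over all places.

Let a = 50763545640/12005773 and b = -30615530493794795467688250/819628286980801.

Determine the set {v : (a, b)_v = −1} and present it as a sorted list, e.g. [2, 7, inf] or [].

(a, b) ≡ (5642130, -81770) mod (ℚ^×)²; places V = {2, 3, 5, 13, 17, 19, 23, 31, 37, ∞}.
(a,b)_31: α=-4, u≡27; β=-10, v≡20 (mod 31); (27|31)=-1, (20|31)=+1; sign (−1)^0·-1^-10·+1^-4 = +1.
(a,b)_19: α=2, u≡16; β=6, v≡17 (mod 19); (16|19)=+1, (17|19)=+1; sign (−1)^0·+1^6·+1^2 = +1.
(a,b)_13: α=-1, u≡2; β=3, v≡6 (mod 13); (2|13)=-1, (6|13)=-1; sign (−1)^0·-1^3·-1^-1 = +1.
(a,b)_17: α=1, u≡16; β=3, v≡2 (mod 17); (16|17)=+1, (2|17)=+1; sign (−1)^0·+1^3·+1^1 = +1.
(a,b)_∞: sgn(5642130)=+, sgn(-81770)=−, so +1.
(a,b)_2: α=3, β=1; u≡1, v≡3 (mod 8); ε(u)ε(v)=0·1, αω(v)=3·1, βω(u)=1·0; sum ≡ 1  ⇒  -1.
(a,b)_3: α=5, u≡1; β=2, v≡1 (mod 3); (1|3)=+1, (1|3)=+1; sign (−1)^0·+1^2·+1^5 = +1.
(a,b)_5: α=1, u≡1; β=3, v≡4 (mod 5); (1|5)=+1, (4|5)=+1; sign (−1)^0·+1^3·+1^1 = +1.
(a,b)_23: α=1, u≡7; β=2, v≡8 (mod 23); (7|23)=-1, (8|23)=+1; sign (−1)^0·-1^2·+1^1 = +1.
(a,b)_37: α=1, u≡29; β=3, v≡33 (mod 37); (29|37)=-1, (33|37)=+1; sign (−1)^0·-1^3·+1^1 = -1.
(5642130, -81770 / ℚ) ramifies at {2, 37}: a division algebra.

[2, 37]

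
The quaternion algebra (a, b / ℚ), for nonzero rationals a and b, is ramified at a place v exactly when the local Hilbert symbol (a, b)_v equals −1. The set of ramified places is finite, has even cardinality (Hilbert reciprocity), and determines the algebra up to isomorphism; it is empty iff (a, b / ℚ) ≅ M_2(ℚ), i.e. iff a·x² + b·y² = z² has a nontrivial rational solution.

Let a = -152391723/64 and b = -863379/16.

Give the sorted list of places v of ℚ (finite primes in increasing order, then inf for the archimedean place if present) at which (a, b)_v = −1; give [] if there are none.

[19, inf]

Mod squares: a ≡ -627, b ≡ -10659. Check v ∈ {∞, 2, 3, 11, 17, 19, 29}.
v=19: a=19^1·(≡17), b=19^1·(≡4) mod 19; (17|19)=+1, (4|19)=+1; (−1)^{1·1·9}·(+1)^1·(+1)^1 = -1.
v=11: a=11^1·(≡4), b=11^1·(≡8) mod 11; (4|11)=+1, (8|11)=-1; (−1)^{1·1·5}·(+1)^1·(-1)^1 = +1.
v=17: a=17^2·(≡13), b=17^1·(≡8) mod 17; (13|17)=+1, (8|17)=+1; (−1)^{2·1·8}·(+1)^1·(+1)^2 = +1.
v=∞: -627 < 0 and -10659 < 0  ⇒  (a,b)_∞ = -1.
v=29: a=29^2·(≡3), b=29^0·(≡6) mod 29; (3|29)=-1, (6|29)=+1; (−1)^{2·0·14}·(-1)^0·(+1)^2 = +1.
v=2: v_2(a)=-6, v_2(b)=-4; units ≡ 5, 5 (mod 8); ε·ε+αω+βω = 0·0+-6·1+-4·1 ≡ 0  ⇒  (a,b)_2 = +1.
v=3: a=3^1·(≡1), b=3^5·(≡2) mod 3; (1|3)=+1, (2|3)=-1; (−1)^{1·5·1}·(+1)^5·(-1)^1 = +1.
Ram(-627, -10659) = {19, ∞}; no ℚ_19-point on the conic.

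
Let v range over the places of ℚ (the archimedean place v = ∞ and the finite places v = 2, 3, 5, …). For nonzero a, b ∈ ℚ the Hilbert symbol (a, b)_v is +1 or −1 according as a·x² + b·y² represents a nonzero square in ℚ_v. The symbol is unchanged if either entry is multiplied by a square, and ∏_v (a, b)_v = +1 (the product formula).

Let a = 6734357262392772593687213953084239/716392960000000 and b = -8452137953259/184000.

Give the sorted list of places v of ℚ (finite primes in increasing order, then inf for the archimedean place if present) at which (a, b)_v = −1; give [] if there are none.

[2, 3, 7, 13, 19, 29]

Mod squares: a ≡ 26390, b ≡ -1330665. Check v ∈ {∞, 2, 3, 5, 7, 11, 13, 19, 23, 29}.
v=5: a=5^-7·(≡3), b=5^-3·(≡3) mod 5; (3|5)=-1, (3|5)=-1; (−1)^{-7·-3·2}·(-1)^-3·(-1)^-7 = +1.
v=11: a=11^4·(≡4), b=11^2·(≡9) mod 11; (4|11)=+1, (9|11)=+1; (−1)^{4·2·5}·(+1)^2·(+1)^4 = +1.
v=13: a=13^5·(≡8), b=13^2·(≡7) mod 13; (8|13)=-1, (7|13)=-1; (−1)^{5·2·6}·(-1)^2·(-1)^5 = -1.
v=3: a=3^20·(≡2), b=3^7·(≡1) mod 3; (2|3)=-1, (1|3)=+1; (−1)^{20·7·1}·(-1)^7·(+1)^20 = -1.
v=19: a=19^2·(≡12), b=19^1·(≡13) mod 19; (12|19)=-1, (13|19)=-1; (−1)^{2·1·9}·(-1)^1·(-1)^2 = -1.
v=29: a=29^3·(≡15), b=29^1·(≡16) mod 29; (15|29)=-1, (16|29)=+1; (−1)^{3·1·14}·(-1)^1·(+1)^3 = -1.
v=7: a=7^9·(≡1), b=7^3·(≡1) mod 7; (1|7)=+1, (1|7)=+1; (−1)^{9·3·3}·(+1)^3·(+1)^9 = -1.
v=∞: 26390 > 0 and -1330665 < 0  ⇒  (a,b)_∞ = +1.
v=23: a=23^-4·(≡8), b=23^-1·(≡2) mod 23; (8|23)=+1, (2|23)=+1; (−1)^{-4·-1·11}·(+1)^-1·(+1)^-4 = +1.
v=2: v_2(a)=-15, v_2(b)=-6; units ≡ 3, 7 (mod 8); ε·ε+αω+βω = 1·1+-15·0+-6·1 ≡ 1  ⇒  (a,b)_2 = -1.
|Ram(26390, -1330665)| = 6, even; anisotropic at {2, 3, 7, 13, 19, 29}.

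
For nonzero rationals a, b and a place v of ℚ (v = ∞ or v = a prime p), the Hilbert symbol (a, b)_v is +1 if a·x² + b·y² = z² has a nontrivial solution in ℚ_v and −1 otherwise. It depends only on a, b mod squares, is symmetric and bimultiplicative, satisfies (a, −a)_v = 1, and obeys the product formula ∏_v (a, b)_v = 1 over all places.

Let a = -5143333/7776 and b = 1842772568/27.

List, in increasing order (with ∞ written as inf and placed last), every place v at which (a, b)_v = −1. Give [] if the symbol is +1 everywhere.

[7, 13]

(a, b) ≡ (-78, 546) mod (ℚ^×)²; places V = {2, 3, 7, 13, 17, 37, 43, ∞}.
(a,b)_13: α=1, u≡7; β=1, v≡9 (mod 13); (7|13)=-1, (9|13)=+1; sign (−1)^0·-1^1·+1^1 = -1.
(a,b)_17: α=2, u≡10; β=0, v≡4 (mod 17); (10|17)=-1, (4|17)=+1; sign (−1)^0·-1^0·+1^2 = +1.
(a,b)_∞: sgn(-78)=−, sgn(546)=+, so +1.
(a,b)_2: α=-5, β=3; u≡1, v≡1 (mod 8); ε(u)ε(v)=0·0, αω(v)=-5·0, βω(u)=3·0; sum ≡ 0  ⇒  +1.
(a,b)_37: α=2, u≡9; β=2, v≡21 (mod 37); (9|37)=+1, (21|37)=+1; sign (−1)^0·+1^2·+1^2 = +1.
(a,b)_43: α=0, u≡27; β=2, v≡39 (mod 43); (27|43)=-1, (39|43)=-1; sign (−1)^0·-1^2·-1^0 = +1.
(a,b)_3: α=-5, u≡1; β=-3, v≡2 (mod 3); (1|3)=+1, (2|3)=-1; sign (−1)^1·+1^-3·-1^-5 = +1.
(a,b)_7: α=0, u≡6; β=1, v≡4 (mod 7); (6|7)=-1, (4|7)=+1; sign (−1)^0·-1^1·+1^0 = -1.
Ram(-78, 546) = {7, 13}; no ℚ_7-point on the conic.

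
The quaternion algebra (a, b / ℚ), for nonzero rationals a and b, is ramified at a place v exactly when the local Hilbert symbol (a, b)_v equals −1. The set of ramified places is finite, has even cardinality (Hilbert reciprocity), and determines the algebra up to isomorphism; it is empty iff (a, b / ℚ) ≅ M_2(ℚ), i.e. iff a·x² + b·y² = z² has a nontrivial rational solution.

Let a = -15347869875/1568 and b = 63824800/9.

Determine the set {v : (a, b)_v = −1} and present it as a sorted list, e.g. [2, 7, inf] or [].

(a, b) ≡ (-41990, 442) mod (ℚ^×)²; places V = {2, 3, 5, 7, 13, 17, 19, ∞}.
(a,b)_17: α=1, u≡12; β=1, v≡2 (mod 17); (12|17)=-1, (2|17)=+1; sign (−1)^0·-1^1·+1^1 = -1.
(a,b)_13: α=1, u≡8; β=1, v≡8 (mod 13); (8|13)=-1, (8|13)=-1; sign (−1)^0·-1^1·-1^1 = +1.
(a,b)_19: α=3, u≡10; β=2, v≡9 (mod 19); (10|19)=-1, (9|19)=+1; sign (−1)^0·-1^2·+1^3 = +1.
(a,b)_∞: sgn(-41990)=−, sgn(442)=+, so +1.
(a,b)_3: α=4, u≡1; β=-2, v≡1 (mod 3); (1|3)=+1, (1|3)=+1; sign (−1)^0·+1^-2·+1^4 = +1.
(a,b)_7: α=-2, u≡3; β=0, v≡2 (mod 7); (3|7)=-1, (2|7)=+1; sign (−1)^0·-1^0·+1^-2 = +1.
(a,b)_5: α=3, u≡2; β=2, v≡3 (mod 5); (2|5)=-1, (3|5)=-1; sign (−1)^0·-1^2·-1^3 = -1.
(a,b)_2: α=-5, β=5; u≡5, v≡5 (mod 8); ε(u)ε(v)=0·0, αω(v)=-5·1, βω(u)=5·1; sum ≡ 0  ⇒  +1.
(-41990, 442 / ℚ) ramifies at {5, 17}: a division algebra.

[5, 17]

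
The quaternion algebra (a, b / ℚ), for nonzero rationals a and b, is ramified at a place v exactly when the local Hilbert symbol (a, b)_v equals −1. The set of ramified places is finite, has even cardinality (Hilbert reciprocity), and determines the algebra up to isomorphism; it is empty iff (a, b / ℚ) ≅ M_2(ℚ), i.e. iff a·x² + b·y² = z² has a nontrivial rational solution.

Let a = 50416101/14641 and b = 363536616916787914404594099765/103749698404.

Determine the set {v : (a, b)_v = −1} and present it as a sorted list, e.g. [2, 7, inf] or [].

Mod squares: a ≡ 622421, b ≡ 139213792965. Check v ∈ {∞, 2, 3, 5, 7, 11, 13, 17, 19, 29, 31, 37, 41, 47}.
v=19: a=19^1·(≡10), b=19^1·(≡14) mod 19; (10|19)=-1, (14|19)=-1; (−1)^{1·1·9}·(-1)^1·(-1)^1 = -1.
v=11: a=11^-4·(≡10), b=11^-10·(≡1) mod 11; (10|11)=-1, (1|11)=+1; (−1)^{-4·-10·5}·(-1)^-10·(+1)^-4 = +1.
v=41: a=41^1·(≡28), b=41^3·(≡7) mod 41; (28|41)=-1, (7|41)=-1; (−1)^{1·3·20}·(-1)^3·(-1)^1 = +1.
v=5: a=5^0·(≡1), b=5^1·(≡2) mod 5; (1|5)=+1, (2|5)=-1; (−1)^{0·1·2}·(+1)^1·(-1)^0 = +1.
v=37: a=37^0·(≡9), b=37^1·(≡23) mod 37; (9|37)=+1, (23|37)=-1; (−1)^{0·1·18}·(+1)^1·(-1)^0 = +1.
v=29: a=29^0·(≡20), b=29^2·(≡11) mod 29; (20|29)=+1, (11|29)=-1; (−1)^{0·2·14}·(+1)^2·(-1)^0 = +1.
v=31: a=31^0·(≡27), b=31^1·(≡20) mod 31; (27|31)=-1, (20|31)=+1; (−1)^{0·1·15}·(-1)^1·(+1)^0 = -1.
v=17: a=17^1·(≡5), b=17^3·(≡11) mod 17; (5|17)=-1, (11|17)=-1; (−1)^{1·3·8}·(-1)^3·(-1)^1 = +1.
v=47: a=47^1·(≡4), b=47^3·(≡26) mod 47; (4|47)=+1, (26|47)=-1; (−1)^{1·3·23}·(+1)^3·(-1)^1 = +1.
v=2: v_2(a)=0, v_2(b)=-2; units ≡ 5, 5 (mod 8); ε·ε+αω+βω = 0·0+0·1+-2·1 ≡ 0  ⇒  (a,b)_2 = +1.
v=13: a=13^0·(≡7), b=13^1·(≡4) mod 13; (7|13)=-1, (4|13)=+1; (−1)^{0·1·6}·(-1)^1·(+1)^0 = -1.
v=7: a=7^0·(≡2), b=7^2·(≡4) mod 7; (2|7)=+1, (4|7)=+1; (−1)^{0·2·3}·(+1)^2·(+1)^0 = +1.
v=∞: 622421 > 0 and 139213792965 > 0  ⇒  (a,b)_∞ = +1.
v=3: a=3^4·(≡2), b=3^11·(≡1) mod 3; (2|3)=-1, (1|3)=+1; (−1)^{4·11·1}·(-1)^11·(+1)^4 = -1.
(622421, 139213792965 / ℚ) ramifies at {3, 13, 19, 31}: a division algebra.

[3, 13, 19, 31]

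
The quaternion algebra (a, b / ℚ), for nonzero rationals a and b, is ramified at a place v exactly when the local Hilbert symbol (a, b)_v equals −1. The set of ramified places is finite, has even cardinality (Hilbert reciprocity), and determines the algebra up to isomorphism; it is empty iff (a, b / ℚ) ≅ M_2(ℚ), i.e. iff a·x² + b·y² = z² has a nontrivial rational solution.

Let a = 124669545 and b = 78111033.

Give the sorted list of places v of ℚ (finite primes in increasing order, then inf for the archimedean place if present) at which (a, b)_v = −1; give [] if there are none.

[3, 5, 7, 23]

(a, b) ≡ (345345, 57057) mod (ℚ^×)²; places V = {2, 3, 5, 7, 11, 13, 19, 23, 37, ∞}.
(a,b)_5: α=1, u≡4; β=0, v≡3 (mod 5); (4|5)=+1, (3|5)=-1; sign (−1)^0·+1^0·-1^1 = -1.
(a,b)_13: α=1, u≡8; β=1, v≡6 (mod 13); (8|13)=-1, (6|13)=-1; sign (−1)^0·-1^1·-1^1 = +1.
(a,b)_11: α=1, u≡9; β=1, v≡8 (mod 11); (9|11)=+1, (8|11)=-1; sign (−1)^1·+1^1·-1^1 = +1.
(a,b)_7: α=1, u≡3; β=1, v≡5 (mod 7); (3|7)=-1, (5|7)=-1; sign (−1)^1·-1^1·-1^1 = -1.
(a,b)_3: α=1, u≡2; β=1, v≡2 (mod 3); (2|3)=-1, (2|3)=-1; sign (−1)^1·-1^1·-1^1 = -1.
(a,b)_2: α=0, β=0; u≡1, v≡1 (mod 8); ε(u)ε(v)=0·0, αω(v)=0·0, βω(u)=0·0; sum ≡ 0  ⇒  +1.
(a,b)_23: α=1, u≡5; β=0, v≡20 (mod 23); (5|23)=-1, (20|23)=-1; sign (−1)^0·-1^0·-1^1 = -1.
(a,b)_37: α=0, u≡6; β=2, v≡3 (mod 37); (6|37)=-1, (3|37)=+1; sign (−1)^0·-1^2·+1^0 = +1.
(a,b)_∞: sgn(345345)=+, sgn(57057)=+, so +1.
(a,b)_19: α=2, u≡1; β=1, v≡1 (mod 19); (1|19)=+1, (1|19)=+1; sign (−1)^0·+1^1·+1^2 = +1.
Ram(345345, 57057) = {3, 5, 7, 23}; no ℚ_3-point on the conic.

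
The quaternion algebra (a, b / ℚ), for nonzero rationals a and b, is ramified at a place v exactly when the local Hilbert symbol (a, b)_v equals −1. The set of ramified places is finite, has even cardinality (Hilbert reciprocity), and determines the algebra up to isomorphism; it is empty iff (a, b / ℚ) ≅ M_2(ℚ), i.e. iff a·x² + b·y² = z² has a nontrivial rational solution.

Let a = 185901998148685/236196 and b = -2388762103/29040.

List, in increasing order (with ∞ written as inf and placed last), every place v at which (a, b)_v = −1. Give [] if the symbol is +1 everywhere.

[5, 29]

Mod squares: a ≡ 1885, b ≡ -105. Check v ∈ {∞, 2, 3, 5, 7, 11, 13, 17, 29}.
v=5: a=5^1·(≡2), b=5^-1·(≡4) mod 5; (2|5)=-1, (4|5)=+1; (−1)^{1·-1·2}·(-1)^-1·(+1)^1 = -1.
v=17: a=17^2·(≡2), b=17^0·(≡5) mod 17; (2|17)=+1, (5|17)=-1; (−1)^{2·0·8}·(+1)^0·(-1)^2 = +1.
v=∞: 1885 > 0 and -105 < 0  ⇒  (a,b)_∞ = +1.
v=29: a=29^3·(≡4), b=29^2·(≡2) mod 29; (4|29)=+1, (2|29)=-1; (−1)^{3·2·14}·(+1)^2·(-1)^3 = -1.
v=11: a=11^0·(≡4), b=11^-2·(≡1) mod 11; (4|11)=+1, (1|11)=+1; (−1)^{0·-2·5}·(+1)^-2·(+1)^0 = +1.
v=13: a=13^3·(≡8), b=13^2·(≡4) mod 13; (8|13)=-1, (4|13)=+1; (−1)^{3·2·6}·(-1)^2·(+1)^3 = +1.
v=3: a=3^-10·(≡1), b=3^-1·(≡1) mod 3; (1|3)=+1, (1|3)=+1; (−1)^{-10·-1·1}·(+1)^-1·(+1)^-10 = +1.
v=7: a=7^4·(≡2), b=7^5·(≡5) mod 7; (2|7)=+1, (5|7)=-1; (−1)^{4·5·3}·(+1)^5·(-1)^4 = +1.
v=2: v_2(a)=-2, v_2(b)=-4; units ≡ 5, 7 (mod 8); ε·ε+αω+βω = 0·1+-2·0+-4·1 ≡ 0  ⇒  (a,b)_2 = +1.
Ram(1885, -105) = {5, 29}; no ℚ_5-point on the conic.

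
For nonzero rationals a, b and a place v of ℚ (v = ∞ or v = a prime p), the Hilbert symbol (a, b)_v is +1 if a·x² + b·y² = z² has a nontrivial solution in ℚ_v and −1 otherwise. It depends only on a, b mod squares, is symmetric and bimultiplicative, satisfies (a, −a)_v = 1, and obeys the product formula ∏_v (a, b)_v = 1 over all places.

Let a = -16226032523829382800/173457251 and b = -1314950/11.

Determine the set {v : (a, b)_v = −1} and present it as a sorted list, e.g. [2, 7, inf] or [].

Mod squares: a ≡ -9867, b ≡ -2002. Check v ∈ {∞, 2, 3, 5, 7, 11, 13, 17, 19, 23}.
v=2: v_2(a)=4, v_2(b)=1; units ≡ 5, 7 (mod 8); ε·ε+αω+βω = 0·1+4·0+1·1 ≡ 1  ⇒  (a,b)_2 = -1.
v=7: a=7^4·(≡3), b=7^1·(≡4) mod 7; (3|7)=-1, (4|7)=+1; (−1)^{4·1·3}·(-1)^1·(+1)^4 = -1.
v=∞: -9867 < 0 and -2002 < 0  ⇒  (a,b)_∞ = -1.
v=23: a=23^3·(≡2), b=23^0·(≡11) mod 23; (2|23)=+1, (11|23)=-1; (−1)^{3·0·11}·(+1)^0·(-1)^3 = -1.
v=13: a=13^3·(≡5), b=13^1·(≡5) mod 13; (5|13)=-1, (5|13)=-1; (−1)^{3·1·6}·(-1)^1·(-1)^3 = +1.
v=19: a=19^-4·(≡8), b=19^0·(≡14) mod 19; (8|19)=-1, (14|19)=-1; (−1)^{-4·0·9}·(-1)^0·(-1)^-4 = +1.
v=5: a=5^2·(≡3), b=5^2·(≡2) mod 5; (3|5)=-1, (2|5)=-1; (−1)^{2·2·2}·(-1)^2·(-1)^2 = +1.
v=11: a=11^-3·(≡1), b=11^-1·(≡1) mod 11; (1|11)=+1, (1|11)=+1; (−1)^{-3·-1·5}·(+1)^-1·(+1)^-3 = -1.
v=3: a=3^7·(≡2), b=3^0·(≡2) mod 3; (2|3)=-1, (2|3)=-1; (−1)^{7·0·1}·(-1)^0·(-1)^7 = -1.
v=17: a=17^2·(≡14), b=17^2·(≡16) mod 17; (14|17)=-1, (16|17)=+1; (−1)^{2·2·8}·(-1)^2·(+1)^2 = +1.
Ram(-9867, -2002) = {2, 3, 7, 11, 23, ∞}; no ℚ_2-point on the conic.

[2, 3, 7, 11, 23, inf]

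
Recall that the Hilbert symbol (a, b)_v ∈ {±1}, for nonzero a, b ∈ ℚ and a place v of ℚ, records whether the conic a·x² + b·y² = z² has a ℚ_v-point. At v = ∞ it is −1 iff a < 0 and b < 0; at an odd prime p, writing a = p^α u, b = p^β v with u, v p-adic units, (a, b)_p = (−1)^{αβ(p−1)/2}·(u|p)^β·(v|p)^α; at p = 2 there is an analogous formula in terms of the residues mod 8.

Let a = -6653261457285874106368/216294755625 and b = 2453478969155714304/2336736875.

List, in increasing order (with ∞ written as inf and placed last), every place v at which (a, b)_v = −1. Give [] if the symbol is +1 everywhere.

[3, 31, 41, 47]

Mod squares: a ≡ -2522443, b ≡ 234587199. Check v ∈ {∞, 2, 3, 5, 7, 11, 13, 17, 29, 31, 41, 43, 47, 53}.
v=41: a=41^1·(≡25), b=41^1·(≡14) mod 41; (25|41)=+1, (14|41)=-1; (−1)^{1·1·20}·(+1)^1·(-1)^1 = -1.
v=11: a=11^1·(≡5), b=11^-3·(≡8) mod 11; (5|11)=+1, (8|11)=-1; (−1)^{1·-3·5}·(+1)^-3·(-1)^1 = +1.
v=7: a=7^3·(≡1), b=7^1·(≡3) mod 7; (1|7)=+1, (3|7)=-1; (−1)^{3·1·3}·(+1)^1·(-1)^3 = +1.
v=43: a=43^4·(≡41), b=43^2·(≡17) mod 43; (41|43)=+1, (17|43)=+1; (−1)^{4·2·21}·(+1)^2·(+1)^4 = +1.
v=47: a=47^1·(≡41), b=47^1·(≡33) mod 47; (41|47)=-1, (33|47)=-1; (−1)^{1·1·23}·(-1)^1·(-1)^1 = -1.
v=5: a=5^-4·(≡3), b=5^-4·(≡1) mod 5; (3|5)=-1, (1|5)=+1; (−1)^{-4·-4·2}·(-1)^-4·(+1)^-4 = +1.
v=∞: -2522443 < 0 and 234587199 > 0  ⇒  (a,b)_∞ = +1.
v=29: a=29^0·(≡7), b=29^2·(≡9) mod 29; (7|29)=+1, (9|29)=+1; (−1)^{0·2·14}·(+1)^2·(+1)^0 = +1.
v=13: a=13^-2·(≡9), b=13^0·(≡5) mod 13; (9|13)=+1, (5|13)=-1; (−1)^{-2·0·6}·(+1)^0·(-1)^-2 = +1.
v=31: a=31^2·(≡21), b=31^1·(≡30) mod 31; (21|31)=-1, (30|31)=-1; (−1)^{2·1·15}·(-1)^1·(-1)^2 = -1.
v=3: a=3^-6·(≡2), b=3^1·(≡1) mod 3; (2|3)=-1, (1|3)=+1; (−1)^{-6·1·1}·(-1)^1·(+1)^-6 = -1.
v=17: a=17^1·(≡6), b=17^3·(≡12) mod 17; (6|17)=-1, (12|17)=-1; (−1)^{1·3·8}·(-1)^3·(-1)^1 = +1.
v=53: a=53^-2·(≡8), b=53^-2·(≡3) mod 53; (8|53)=-1, (3|53)=-1; (−1)^{-2·-2·26}·(-1)^-2·(-1)^-2 = +1.
v=2: v_2(a)=14, v_2(b)=8; units ≡ 5, 7 (mod 8); ε·ε+αω+βω = 0·1+14·0+8·1 ≡ 0  ⇒  (a,b)_2 = +1.
Ram(-2522443, 234587199) = {3, 31, 41, 47}; no ℚ_3-point on the conic.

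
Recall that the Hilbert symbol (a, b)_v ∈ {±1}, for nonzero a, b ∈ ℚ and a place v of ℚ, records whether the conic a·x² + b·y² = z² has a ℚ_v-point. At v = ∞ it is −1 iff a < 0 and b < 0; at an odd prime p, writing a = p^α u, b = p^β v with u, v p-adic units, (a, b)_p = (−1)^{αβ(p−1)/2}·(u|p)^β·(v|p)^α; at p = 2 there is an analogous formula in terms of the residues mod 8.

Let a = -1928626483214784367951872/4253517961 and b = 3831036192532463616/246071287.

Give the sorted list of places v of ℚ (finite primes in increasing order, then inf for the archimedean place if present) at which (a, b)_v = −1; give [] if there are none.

[13, 17]

Mod squares: a ≡ -663, b ≡ 7. Check v ∈ {∞, 2, 3, 7, 11, 13, 17, 31}.
v=11: a=11^-6·(≡7), b=11^-4·(≡2) mod 11; (7|11)=-1, (2|11)=-1; (−1)^{-6·-4·5}·(-1)^-4·(-1)^-6 = +1.
v=13: a=13^3·(≡10), b=13^2·(≡6) mod 13; (10|13)=+1, (6|13)=-1; (−1)^{3·2·6}·(+1)^2·(-1)^3 = -1.
v=17: a=17^3·(≡3), b=17^2·(≡5) mod 17; (3|17)=-1, (5|17)=-1; (−1)^{3·2·8}·(-1)^2·(-1)^3 = -1.
v=3: a=3^1·(≡1), b=3^4·(≡1) mod 3; (1|3)=+1, (1|3)=+1; (−1)^{1·4·1}·(+1)^4·(+1)^1 = +1.
v=7: a=7^-4·(≡2), b=7^-5·(≡4) mod 7; (2|7)=+1, (4|7)=+1; (−1)^{-4·-5·3}·(+1)^-5·(+1)^-4 = +1.
v=∞: -663 < 0 and 7 > 0  ⇒  (a,b)_∞ = +1.
v=31: a=31^6·(≡2), b=31^4·(≡4) mod 31; (2|31)=+1, (4|31)=+1; (−1)^{6·4·15}·(+1)^4·(+1)^6 = +1.
v=2: v_2(a)=26, v_2(b)=20; units ≡ 1, 7 (mod 8); ε·ε+αω+βω = 0·1+26·0+20·0 ≡ 0  ⇒  (a,b)_2 = +1.
|Ram(-663, 7)| = 2, even; anisotropic at {13, 17}.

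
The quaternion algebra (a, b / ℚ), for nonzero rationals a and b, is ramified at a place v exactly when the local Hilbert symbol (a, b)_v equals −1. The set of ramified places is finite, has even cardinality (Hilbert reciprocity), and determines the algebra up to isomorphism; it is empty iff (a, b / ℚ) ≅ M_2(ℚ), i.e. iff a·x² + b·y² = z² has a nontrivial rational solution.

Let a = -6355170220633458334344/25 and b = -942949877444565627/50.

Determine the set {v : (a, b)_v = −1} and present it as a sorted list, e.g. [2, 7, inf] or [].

[2, 3, 13, inf]

Mod squares: a ≡ -34, b ≡ -10374. Check v ∈ {∞, 2, 3, 5, 7, 13, 17, 19}.
v=5: a=5^-2·(≡1), b=5^-2·(≡4) mod 5; (1|5)=+1, (4|5)=+1; (−1)^{-2·-2·2}·(+1)^-2·(+1)^-2 = +1.
v=2: v_2(a)=3, v_2(b)=-1; units ≡ 7, 5 (mod 8); ε·ε+αω+βω = 1·0+3·1+-1·0 ≡ 1  ⇒  (a,b)_2 = -1.
v=∞: -34 < 0 and -10374 < 0  ⇒  (a,b)_∞ = -1.
v=13: a=13^10·(≡2), b=13^7·(≡11) mod 13; (2|13)=-1, (11|13)=-1; (−1)^{10·7·6}·(-1)^7·(-1)^10 = -1.
v=17: a=17^3·(≡8), b=17^2·(≡2) mod 17; (8|17)=+1, (2|17)=+1; (−1)^{3·2·8}·(+1)^2·(+1)^3 = +1.
v=3: a=3^2·(≡2), b=3^1·(≡1) mod 3; (2|3)=-1, (1|3)=+1; (−1)^{2·1·1}·(-1)^1·(+1)^2 = -1.
v=7: a=7^0·(≡1), b=7^1·(≡4) mod 7; (1|7)=+1, (4|7)=+1; (−1)^{0·1·3}·(+1)^1·(+1)^0 = +1.
v=19: a=19^4·(≡6), b=19^5·(≡6) mod 19; (6|19)=+1, (6|19)=+1; (−1)^{4·5·9}·(+1)^5·(+1)^4 = +1.
Ram(-34, -10374) = {2, 3, 13, ∞}; no ℚ_2-point on the conic.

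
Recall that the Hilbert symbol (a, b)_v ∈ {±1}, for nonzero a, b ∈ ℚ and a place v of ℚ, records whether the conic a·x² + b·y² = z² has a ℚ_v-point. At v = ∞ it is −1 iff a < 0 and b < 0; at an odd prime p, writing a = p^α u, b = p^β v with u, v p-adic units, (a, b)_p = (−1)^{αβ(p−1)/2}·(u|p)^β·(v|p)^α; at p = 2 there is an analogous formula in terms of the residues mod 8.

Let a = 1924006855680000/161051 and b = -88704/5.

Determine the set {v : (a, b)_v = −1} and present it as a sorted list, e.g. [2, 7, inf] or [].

(a, b) ≡ (2544542, -770) mod (ℚ^×)²; places V = {2, 3, 5, 7, 11, 13, 19, 31, 41, ∞}.
(a,b)_∞: sgn(2544542)=+, sgn(-770)=−, so +1.
(a,b)_5: α=4, u≡3; β=-1, v≡1 (mod 5); (3|5)=-1, (1|5)=+1; sign (−1)^0·-1^-1·+1^4 = -1.
(a,b)_3: α=2, u≡2; β=2, v≡1 (mod 3); (2|3)=-1, (1|3)=+1; sign (−1)^0·-1^2·+1^2 = +1.
(a,b)_7: α=1, u≡6; β=1, v≡1 (mod 7); (6|7)=-1, (1|7)=+1; sign (−1)^1·-1^1·+1^1 = +1.
(a,b)_13: α=1, u≡6; β=0, v≡12 (mod 13); (6|13)=-1, (12|13)=+1; sign (−1)^0·-1^0·+1^1 = +1.
(a,b)_41: α=1, u≡15; β=0, v≡4 (mod 41); (15|41)=-1, (4|41)=+1; sign (−1)^0·-1^0·+1^1 = +1.
(a,b)_11: α=-5, u≡3; β=1, v≡2 (mod 11); (3|11)=+1, (2|11)=-1; sign (−1)^1·+1^1·-1^-5 = +1.
(a,b)_2: α=13, β=7; u≡7, v≡7 (mod 8); ε(u)ε(v)=1·1, αω(v)=13·0, βω(u)=7·0; sum ≡ 1  ⇒  -1.
(a,b)_19: α=2, u≡17; β=0, v≡9 (mod 19); (17|19)=+1, (9|19)=+1; sign (−1)^0·+1^0·+1^2 = +1.
(a,b)_31: α=1, u≡25; β=0, v≡16 (mod 31); (25|31)=+1, (16|31)=+1; sign (−1)^0·+1^0·+1^1 = +1.
Ram(2544542, -770) = {2, 5}; no ℚ_2-point on the conic.

[2, 5]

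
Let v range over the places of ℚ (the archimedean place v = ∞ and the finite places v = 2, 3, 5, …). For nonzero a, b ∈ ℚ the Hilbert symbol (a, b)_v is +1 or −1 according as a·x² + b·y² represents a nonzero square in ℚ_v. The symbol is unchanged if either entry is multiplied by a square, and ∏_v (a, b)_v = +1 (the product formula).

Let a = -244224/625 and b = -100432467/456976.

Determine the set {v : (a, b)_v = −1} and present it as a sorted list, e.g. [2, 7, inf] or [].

Mod squares: a ≡ -106, b ≡ -1239907. Check v ∈ {∞, 2, 3, 5, 13, 23, 31, 37, 47, 53}.
v=47: a=47^0·(≡26), b=47^1·(≡20) mod 47; (26|47)=-1, (20|47)=-1; (−1)^{0·1·23}·(-1)^1·(-1)^0 = -1.
v=53: a=53^1·(≡19), b=53^0·(≡36) mod 53; (19|53)=-1, (36|53)=+1; (−1)^{1·0·26}·(-1)^0·(+1)^1 = +1.
v=13: a=13^0·(≡7), b=13^-4·(≡7) mod 13; (7|13)=-1, (7|13)=-1; (−1)^{0·-4·6}·(-1)^-4·(-1)^0 = +1.
v=23: a=23^0·(≡9), b=23^1·(≡3) mod 23; (9|23)=+1, (3|23)=+1; (−1)^{0·1·11}·(+1)^1·(+1)^0 = +1.
v=31: a=31^0·(≡5), b=31^1·(≡23) mod 31; (5|31)=+1, (23|31)=-1; (−1)^{0·1·15}·(+1)^1·(-1)^0 = +1.
v=2: v_2(a)=9, v_2(b)=-4; units ≡ 3, 5 (mod 8); ε·ε+αω+βω = 1·0+9·1+-4·1 ≡ 1  ⇒  (a,b)_2 = -1.
v=3: a=3^2·(≡2), b=3^4·(≡2) mod 3; (2|3)=-1, (2|3)=-1; (−1)^{2·4·1}·(-1)^4·(-1)^2 = +1.
v=37: a=37^0·(≡6), b=37^1·(≡30) mod 37; (6|37)=-1, (30|37)=+1; (−1)^{0·1·18}·(-1)^1·(+1)^0 = -1.
v=5: a=5^-4·(≡1), b=5^0·(≡3) mod 5; (1|5)=+1, (3|5)=-1; (−1)^{-4·0·2}·(+1)^0·(-1)^-4 = +1.
v=∞: -106 < 0 and -1239907 < 0  ⇒  (a,b)_∞ = -1.
(-106, -1239907 / ℚ) ramifies at {2, 37, 47, ∞}: a division algebra.

[2, 37, 47, inf]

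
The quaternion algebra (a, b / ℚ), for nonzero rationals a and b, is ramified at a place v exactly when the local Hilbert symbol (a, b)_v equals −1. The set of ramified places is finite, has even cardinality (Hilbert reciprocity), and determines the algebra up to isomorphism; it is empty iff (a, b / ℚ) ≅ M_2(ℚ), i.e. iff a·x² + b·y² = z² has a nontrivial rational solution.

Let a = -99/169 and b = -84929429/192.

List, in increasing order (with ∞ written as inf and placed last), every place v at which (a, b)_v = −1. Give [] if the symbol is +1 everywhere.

[13, 29, 43, inf]

(a, b) ≡ (-11, -1507623) mod (ℚ^×)²; places V = {2, 3, 11, 13, 29, 31, 43, ∞}.
(a,b)_13: α=-2, u≡5; β=3, v≡7 (mod 13); (5|13)=-1, (7|13)=-1; sign (−1)^0·-1^3·-1^-2 = -1.
(a,b)_31: α=0, u≡4; β=1, v≡15 (mod 31); (4|31)=+1, (15|31)=-1; sign (−1)^0·+1^1·-1^0 = +1.
(a,b)_43: α=0, u≡33; β=1, v≡18 (mod 43); (33|43)=-1, (18|43)=-1; sign (−1)^0·-1^1·-1^0 = -1.
(a,b)_∞: sgn(-11)=−, sgn(-1507623)=−, so -1.
(a,b)_3: α=2, u≡1; β=-1, v≡1 (mod 3); (1|3)=+1, (1|3)=+1; sign (−1)^0·+1^-1·+1^2 = +1.
(a,b)_2: α=0, β=-6; u≡5, v≡1 (mod 8); ε(u)ε(v)=0·0, αω(v)=0·0, βω(u)=-6·1; sum ≡ 0  ⇒  +1.
(a,b)_29: α=0, u≡14; β=1, v≡27 (mod 29); (14|29)=-1, (27|29)=-1; sign (−1)^0·-1^1·-1^0 = -1.
(a,b)_11: α=1, u≡6; β=0, v≡4 (mod 11); (6|11)=-1, (4|11)=+1; sign (−1)^0·-1^0·+1^1 = +1.
(-11, -1507623 / ℚ) ramifies at {13, 29, 43, ∞}: a division algebra.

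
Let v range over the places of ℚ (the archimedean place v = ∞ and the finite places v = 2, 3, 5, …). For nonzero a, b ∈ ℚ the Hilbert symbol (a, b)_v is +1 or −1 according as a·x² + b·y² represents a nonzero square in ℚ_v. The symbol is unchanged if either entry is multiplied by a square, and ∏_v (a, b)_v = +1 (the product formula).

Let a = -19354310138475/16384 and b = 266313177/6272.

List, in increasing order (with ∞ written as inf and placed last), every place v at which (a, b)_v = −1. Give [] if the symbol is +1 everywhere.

Mod squares: a ≡ -1131, b ≡ 730626. Check v ∈ {∞, 2, 3, 5, 7, 13, 17, 19, 29}.
v=3: a=3^9·(≡1), b=3^7·(≡2) mod 3; (1|3)=+1, (2|3)=-1; (−1)^{9·7·1}·(+1)^7·(-1)^9 = +1.
v=19: a=19^2·(≡7), b=19^1·(≡6) mod 19; (7|19)=+1, (6|19)=+1; (−1)^{2·1·9}·(+1)^1·(+1)^2 = +1.
v=17: a=17^2·(≡13), b=17^1·(≡2) mod 17; (13|17)=+1, (2|17)=+1; (−1)^{2·1·8}·(+1)^1·(+1)^2 = +1.
v=7: a=7^0·(≡6), b=7^-2·(≡2) mod 7; (6|7)=-1, (2|7)=+1; (−1)^{0·-2·3}·(-1)^-2·(+1)^0 = +1.
v=∞: -1131 < 0 and 730626 > 0  ⇒  (a,b)_∞ = +1.
v=5: a=5^2·(≡4), b=5^0·(≡1) mod 5; (4|5)=+1, (1|5)=+1; (−1)^{2·0·2}·(+1)^0·(+1)^2 = +1.
v=13: a=13^1·(≡3), b=13^1·(≡10) mod 13; (3|13)=+1, (10|13)=+1; (−1)^{1·1·6}·(+1)^1·(+1)^1 = +1.
v=2: v_2(a)=-14, v_2(b)=-7; units ≡ 5, 1 (mod 8); ε·ε+αω+βω = 0·0+-14·0+-7·1 ≡ 1  ⇒  (a,b)_2 = -1.
v=29: a=29^1·(≡15), b=29^1·(≡20) mod 29; (15|29)=-1, (20|29)=+1; (−1)^{1·1·14}·(-1)^1·(+1)^1 = -1.
(-1131, 730626 / ℚ) ramifies at {2, 29}: a division algebra.

[2, 29]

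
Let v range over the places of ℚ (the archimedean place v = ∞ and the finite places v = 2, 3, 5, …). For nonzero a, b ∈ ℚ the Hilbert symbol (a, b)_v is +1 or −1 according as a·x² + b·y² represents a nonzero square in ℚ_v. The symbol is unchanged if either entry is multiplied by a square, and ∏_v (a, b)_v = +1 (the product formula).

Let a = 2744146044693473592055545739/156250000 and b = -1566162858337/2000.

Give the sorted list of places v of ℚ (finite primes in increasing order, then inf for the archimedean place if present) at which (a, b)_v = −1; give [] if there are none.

(a, b) ≡ (259, -1374365) mod (ℚ^×)²; places V = {2, 5, 7, 11, 17, 19, 23, 31, 37, 41, ∞}.
(a,b)_∞: sgn(259)=+, sgn(-1374365)=−, so +1.
(a,b)_23: α=2, u≡3; β=1, v≡5 (mod 23); (3|23)=+1, (5|23)=-1; sign (−1)^0·+1^1·-1^2 = +1.
(a,b)_2: α=-4, β=-4; u≡3, v≡3 (mod 8); ε(u)ε(v)=1·1, αω(v)=-4·1, βω(u)=-4·1; sum ≡ 1  ⇒  -1.
(a,b)_31: α=2, u≡30; β=2, v≡2 (mod 31); (30|31)=-1, (2|31)=+1; sign (−1)^0·-1^2·+1^2 = +1.
(a,b)_19: α=2, u≡12; β=1, v≡9 (mod 19); (12|19)=-1, (9|19)=+1; sign (−1)^0·-1^1·+1^2 = -1.
(a,b)_11: α=6, u≡10; β=2, v≡6 (mod 11); (10|11)=-1, (6|11)=-1; sign (−1)^0·-1^2·-1^6 = +1.
(a,b)_37: α=3, u≡28; β=1, v≡1 (mod 37); (28|37)=+1, (1|37)=+1; sign (−1)^0·+1^1·+1^3 = +1.
(a,b)_7: α=3, u≡2; β=2, v≡1 (mod 7); (2|7)=+1, (1|7)=+1; sign (−1)^0·+1^2·+1^3 = +1.
(a,b)_17: α=2, u≡15; β=1, v≡5 (mod 17); (15|17)=+1, (5|17)=-1; sign (−1)^0·+1^1·-1^2 = +1.
(a,b)_5: α=-10, u≡4; β=-3, v≡3 (mod 5); (4|5)=+1, (3|5)=-1; sign (−1)^0·+1^-3·-1^-10 = +1.
(a,b)_41: α=2, u≡7; β=0, v≡40 (mod 41); (7|41)=-1, (40|41)=+1; sign (−1)^0·-1^0·+1^2 = +1.
(259, -1374365 / ℚ) ramifies at {2, 19}: a division algebra.

[2, 19]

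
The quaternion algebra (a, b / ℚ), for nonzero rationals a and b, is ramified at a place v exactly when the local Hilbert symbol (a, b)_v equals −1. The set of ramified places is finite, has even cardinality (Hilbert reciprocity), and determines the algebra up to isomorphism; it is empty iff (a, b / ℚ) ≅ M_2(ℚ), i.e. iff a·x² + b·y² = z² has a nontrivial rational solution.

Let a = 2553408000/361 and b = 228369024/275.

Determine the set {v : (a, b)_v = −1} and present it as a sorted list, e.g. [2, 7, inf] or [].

[2, 3, 11, 17]

(a, b) ≡ (44330, 25806) mod (ℚ^×)²; places V = {2, 3, 5, 11, 13, 17, 19, 23, 31, ∞}.
(a,b)_17: α=0, u≡11; β=1, v≡7 (mod 17); (11|17)=-1, (7|17)=-1; sign (−1)^0·-1^1·-1^0 = -1.
(a,b)_23: α=0, u≡16; β=1, v≡12 (mod 23); (16|23)=+1, (12|23)=+1; sign (−1)^0·+1^1·+1^0 = +1.
(a,b)_11: α=1, u≡3; β=-1, v≡5 (mod 11); (3|11)=+1, (5|11)=+1; sign (−1)^1·+1^-1·+1^1 = -1.
(a,b)_5: α=3, u≡4; β=-2, v≡4 (mod 5); (4|5)=+1, (4|5)=+1; sign (−1)^0·+1^-2·+1^3 = +1.
(a,b)_31: α=1, u≡19; β=0, v≡10 (mod 31); (19|31)=+1, (10|31)=+1; sign (−1)^0·+1^0·+1^1 = +1.
(a,b)_13: α=1, u≡4; β=2, v≡12 (mod 13); (4|13)=+1, (12|13)=+1; sign (−1)^0·+1^2·+1^1 = +1.
(a,b)_19: α=-2, u≡14; β=0, v≡7 (mod 19); (14|19)=-1, (7|19)=+1; sign (−1)^0·-1^0·+1^-2 = +1.
(a,b)_3: α=2, u≡2; β=3, v≡1 (mod 3); (2|3)=-1, (1|3)=+1; sign (−1)^0·-1^3·+1^2 = -1.
(a,b)_2: α=9, β=7; u≡5, v≡7 (mod 8); ε(u)ε(v)=0·1, αω(v)=9·0, βω(u)=7·1; sum ≡ 1  ⇒  -1.
(a,b)_∞: sgn(44330)=+, sgn(25806)=+, so +1.
(44330, 25806 / ℚ) ramifies at {2, 3, 11, 17}: a division algebra.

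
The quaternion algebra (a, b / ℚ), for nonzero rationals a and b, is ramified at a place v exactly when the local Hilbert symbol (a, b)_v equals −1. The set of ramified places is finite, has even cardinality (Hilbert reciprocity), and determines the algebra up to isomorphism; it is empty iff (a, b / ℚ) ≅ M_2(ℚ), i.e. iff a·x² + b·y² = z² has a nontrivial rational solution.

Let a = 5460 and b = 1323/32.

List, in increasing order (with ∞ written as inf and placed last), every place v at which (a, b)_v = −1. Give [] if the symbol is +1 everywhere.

[2, 3, 7, 13]

Mod squares: a ≡ 1365, b ≡ 6. Check v ∈ {∞, 2, 3, 5, 7, 13}.
v=3: a=3^1·(≡2), b=3^3·(≡2) mod 3; (2|3)=-1, (2|3)=-1; (−1)^{1·3·1}·(-1)^3·(-1)^1 = -1.
v=5: a=5^1·(≡2), b=5^0·(≡4) mod 5; (2|5)=-1, (4|5)=+1; (−1)^{1·0·2}·(-1)^0·(+1)^1 = +1.
v=13: a=13^1·(≡4), b=13^0·(≡6) mod 13; (4|13)=+1, (6|13)=-1; (−1)^{1·0·6}·(+1)^0·(-1)^1 = -1.
v=∞: 1365 > 0 and 6 > 0  ⇒  (a,b)_∞ = +1.
v=2: v_2(a)=2, v_2(b)=-5; units ≡ 5, 3 (mod 8); ε·ε+αω+βω = 0·1+2·1+-5·1 ≡ 1  ⇒  (a,b)_2 = -1.
v=7: a=7^1·(≡3), b=7^2·(≡5) mod 7; (3|7)=-1, (5|7)=-1; (−1)^{1·2·3}·(-1)^2·(-1)^1 = -1.
(1365, 6 / ℚ) ramifies at {2, 3, 7, 13}: a division algebra.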